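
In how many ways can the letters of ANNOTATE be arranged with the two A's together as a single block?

Treat the 2 copies of A as a single block. The multiset to arrange is then {AA, E, N, N, O, T, T}, 7 items in all.
That gives (7)!/(2!·2!) = 1260 arrangements.

1260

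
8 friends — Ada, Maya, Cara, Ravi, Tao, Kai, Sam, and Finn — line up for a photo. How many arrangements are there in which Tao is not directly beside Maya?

30240

There are 8! = 40320 arrangements in all. If Tao and Maya are adjacent, merging them into one block gives 2·(7)! = 10080 arrangements.
So 40320 − 10080 = 30240 arrangements keep them apart.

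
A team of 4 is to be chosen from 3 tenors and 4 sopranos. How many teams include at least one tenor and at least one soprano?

34

Total 4-person selections from all 7: C(7,4) = 35.
Selections missing a whole group: no tenors → C(4,4) = 1; no sopranos → C(3,4) = 0.
Both groups omitted at once is impossible, so 35 − 1 = 34.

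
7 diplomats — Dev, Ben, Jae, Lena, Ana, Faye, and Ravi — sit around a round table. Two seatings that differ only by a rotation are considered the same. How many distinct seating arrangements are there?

Seat Dev anywhere (absorbing the rotational symmetry), then permute the other 6: (6)! = 720.

720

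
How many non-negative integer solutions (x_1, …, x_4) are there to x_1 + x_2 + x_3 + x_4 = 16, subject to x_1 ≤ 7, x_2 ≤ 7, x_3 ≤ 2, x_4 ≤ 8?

107

By stars and bars, unrestricted non-negative solutions to x_1+…+x_4 = 16 number C(16+3,3) = 969.
Subtract solutions that violate a single cap (substitute x_i' = x_i − (cap_i+1)): x_1 ≥ 8 gives C(11,3) = 165; x_2 ≥ 8 gives C(11,3) = 165; x_3 ≥ 3 gives C(16,3) = 560; x_4 ≥ 9 gives C(10,3) = 120. Together 1010.
Add back pairs where two caps are both exceeded: 1 + 56 + 0 + 56 + 0 + 35 = 148.
By inclusion–exclusion the count is 969 − 1010 + 148 = 107.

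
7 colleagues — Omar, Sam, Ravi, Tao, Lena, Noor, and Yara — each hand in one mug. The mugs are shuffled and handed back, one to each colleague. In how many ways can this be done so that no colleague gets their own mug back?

Count assignments avoiding every fixed point. For any j of the 7 colleagues fixed to their own mug, the other 7−j can be arranged in (7−j)! ways.
By inclusion–exclusion this is Σ_{j=0}^{7} (−1)^j C(7,j)·(7−j)!.
Computing: 5040 − 5040 + 2520 − 840 + 210 − 42 + 7 − 1 = 1854.

1854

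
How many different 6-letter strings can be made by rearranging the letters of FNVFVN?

90

Letter multiplicities in FNVFVN: F×2, N×2, V×2.
So there are 6! / (2!·2!·2!) = 90 distinguishable arrangements.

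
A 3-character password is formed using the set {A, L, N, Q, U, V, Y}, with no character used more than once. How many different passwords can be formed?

With no repetition, fill the 3 characters in order: 7 choices, then 6, down to 5.
That product is 7 × 6 × 5 = 210.

210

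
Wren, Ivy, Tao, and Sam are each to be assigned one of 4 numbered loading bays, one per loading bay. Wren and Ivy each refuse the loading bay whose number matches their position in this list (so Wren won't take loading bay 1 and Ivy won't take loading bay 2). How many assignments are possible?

14

Let Aᵢ (for i ∈ {1, 2}) be the placements that put person i in their forbidden loading bay. Any j of these fix j positions, leaving (4−j)! ways to fill the rest, and there are C(2,j) ways to pick which j.
By inclusion–exclusion, the number of valid placements is Σ_{j=0}^{2} (−1)^j C(2,j)·(4−j)!.
Computing: 24 − 12 + 2 = 14.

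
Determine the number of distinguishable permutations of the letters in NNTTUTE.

420

The 7 letters of NNTTUTE have repeats: N appearing twice and T appearing 3 times.
The number of distinct arrangements is 7!/(3!·2!) = 5040/12 = 420.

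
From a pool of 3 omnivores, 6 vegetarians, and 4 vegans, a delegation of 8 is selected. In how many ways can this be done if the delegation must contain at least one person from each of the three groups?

Unrestricted: C(13,8) = 1287 ways to pick any 8 of the 13.
Selections missing a whole group: no omnivores → C(10,8) = 45; no vegetarians → C(7,8) = 0; no vegans → C(9,8) = 9.
Add back selections omitting two groups (i.e. drawn from a single group): C(3,8) + C(6,8) + C(4,8) = 0.
By inclusion–exclusion: 1287 − 54 + 0 = 1233.

1233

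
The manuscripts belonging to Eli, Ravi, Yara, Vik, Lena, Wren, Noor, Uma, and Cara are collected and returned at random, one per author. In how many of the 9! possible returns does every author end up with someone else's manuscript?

Let Aᵢ be the assignments in which author i gets their own manuscript. We want the size of the complement of A₁∪…∪A_9.
By inclusion–exclusion this is Σ_{j=0}^{9} (−1)^j C(9,j)·(9−j)!.
Computing: 362880 − 362880 + 181440 − 60480 + 15120 − 3024 + 504 − 72 + 9 − 1 = 133496.

133496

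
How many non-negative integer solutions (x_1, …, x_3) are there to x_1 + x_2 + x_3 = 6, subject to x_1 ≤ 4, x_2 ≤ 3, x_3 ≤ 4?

16

By stars and bars, unrestricted non-negative solutions to x_1+…+x_3 = 6 number C(6+2,2) = 28.
Subtract solutions that violate a single cap (substitute x_i' = x_i − (cap_i+1)): x_1 ≥ 5 gives C(3,2) = 3; x_2 ≥ 4 gives C(4,2) = 6; x_3 ≥ 5 gives C(3,2) = 3. Together 12.
No two caps can be exceeded simultaneously, so the pair terms are all 0.
By inclusion–exclusion the count is 28 − 12 + 0 = 16.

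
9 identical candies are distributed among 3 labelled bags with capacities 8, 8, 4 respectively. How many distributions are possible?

38

By stars and bars, unrestricted non-negative solutions to x_1+…+x_3 = 9 number C(9+2,2) = 55.
Subtract solutions that violate a single cap (substitute x_i' = x_i − (cap_i+1)): x_1 ≥ 9 gives C(2,2) = 1; x_2 ≥ 9 gives C(2,2) = 1; x_3 ≥ 5 gives C(6,2) = 15. Together 17.
No two caps can be exceeded simultaneously, so the pair terms are all 0.
By inclusion–exclusion the count is 55 − 17 + 0 = 38.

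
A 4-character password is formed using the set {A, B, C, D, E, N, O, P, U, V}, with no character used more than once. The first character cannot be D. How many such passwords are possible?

4536

The first character has 10−1 = 9 choices (anything except D).
The remaining 3 characters are filled from the other 9 symbols without repetition: 9 × 8 × 7 = 504.
Total: 9 × 504 = 4536.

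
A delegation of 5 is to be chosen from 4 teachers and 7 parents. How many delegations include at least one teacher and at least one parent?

Total 5-person selections from all 11: C(11,5) = 462.
Selections missing a whole group: no teachers → C(7,5) = 21; no parents → C(4,5) = 0.
Both groups omitted at once is impossible, so 462 − 21 = 441.

441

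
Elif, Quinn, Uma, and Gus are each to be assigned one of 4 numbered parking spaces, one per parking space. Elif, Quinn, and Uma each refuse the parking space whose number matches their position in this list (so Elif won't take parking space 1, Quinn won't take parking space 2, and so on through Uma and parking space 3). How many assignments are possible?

11

Let Aᵢ (for i ∈ {1, 2, 3}) be the placements that put person i in their forbidden parking space. Any j of these fix j positions, leaving (4−j)! ways to fill the rest, and there are C(3,j) ways to pick which j.
By inclusion–exclusion, the number of valid placements is Σ_{j=0}^{3} (−1)^j C(3,j)·(4−j)!.
Computing: 24 − 18 + 6 − 1 = 11.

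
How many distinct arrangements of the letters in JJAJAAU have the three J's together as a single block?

20

Treat the 3 copies of J as a single block. The multiset to arrange is then {JJJ, A, A, A, U}, 5 items in all.
That gives (5)!/(3!) = 20 arrangements.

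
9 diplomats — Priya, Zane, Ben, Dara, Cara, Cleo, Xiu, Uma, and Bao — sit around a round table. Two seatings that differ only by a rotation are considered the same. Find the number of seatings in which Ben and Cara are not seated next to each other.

30240

Without the restriction there are (8)! = 40320 seatings.
Seatings with Ben beside Cara: treat them as a block with 2 internal orders, giving 2 × (7)! = 10080.
Subtracting, 40320 − 10080 = 30240.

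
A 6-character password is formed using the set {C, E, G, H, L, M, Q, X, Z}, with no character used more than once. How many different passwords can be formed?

60480

This is a permutation of 6 out of 9: P(9,6) = 9!/3!.
That product is 9 × 8 × 7 × 6 × 5 × 4 = 60480.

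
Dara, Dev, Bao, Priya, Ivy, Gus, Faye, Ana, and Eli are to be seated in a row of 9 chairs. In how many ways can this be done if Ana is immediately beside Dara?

80640

Place the 7 others and the Ana-Dara pair as 8 objects in a line; the pair has 2 internal arrangements.
That gives 2 × 8! = 2 × 40320 = 80640.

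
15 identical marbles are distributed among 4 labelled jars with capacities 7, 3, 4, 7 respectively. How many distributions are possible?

By stars and bars, unrestricted non-negative solutions to x_1+…+x_4 = 15 number C(15+3,3) = 816.
Subtract solutions that violate a single cap (substitute x_i' = x_i − (cap_i+1)): x_1 ≥ 8 gives C(10,3) = 120; x_2 ≥ 4 gives C(14,3) = 364; x_3 ≥ 5 gives C(13,3) = 286; x_4 ≥ 8 gives C(10,3) = 120. Together 890.
Add back pairs where two caps are both exceeded: 20 + 10 + 0 + 84 + 20 + 10 = 144.
By inclusion–exclusion the count is 816 − 890 + 144 = 70.

70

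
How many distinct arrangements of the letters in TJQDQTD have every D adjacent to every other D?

Treat the 2 copies of D as a single block. The multiset to arrange is then {DD, J, Q, Q, T, T}, 6 items in all.
That gives (6)!/(2!·2!) = 180 arrangements.

180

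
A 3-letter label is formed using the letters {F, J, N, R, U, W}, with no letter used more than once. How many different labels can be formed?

With no repetition, fill the 3 letters in order: 6 choices, then 5, down to 4.
That product is 6 × 5 × 4 = 120.

120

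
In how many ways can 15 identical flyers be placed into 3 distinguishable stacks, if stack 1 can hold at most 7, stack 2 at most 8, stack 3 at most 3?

10

Without the upper bounds there are C(17,2) = 136 ways to split 15 among 3 stacks.
Subtract solutions that violate a single cap (substitute x_i' = x_i − (cap_i+1)): x_1 ≥ 8 gives C(9,2) = 36; x_2 ≥ 9 gives C(8,2) = 28; x_3 ≥ 4 gives C(13,2) = 78. Together 142.
Add back pairs where two caps are both exceeded: 0 + 10 + 6 = 16.
By inclusion–exclusion the count is 136 − 142 + 16 = 10.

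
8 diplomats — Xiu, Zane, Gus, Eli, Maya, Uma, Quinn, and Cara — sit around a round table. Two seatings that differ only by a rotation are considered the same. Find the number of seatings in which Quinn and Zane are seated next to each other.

1440

Treat {Quinn, Zane} as one unit (2 internal orders) and seat the resulting 7 units around the table: (6)! circular arrangements.
So 2 × (6)! = 2 × 720 = 1440.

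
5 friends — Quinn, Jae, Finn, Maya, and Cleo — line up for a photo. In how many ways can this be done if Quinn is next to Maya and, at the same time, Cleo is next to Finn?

Treat {Quinn,Maya} as one block (2 orders) and {Cleo,Finn} as another (2 orders).
That leaves 3 units to arrange: 2 × 2 × 3! = 4 × 6 = 24.

24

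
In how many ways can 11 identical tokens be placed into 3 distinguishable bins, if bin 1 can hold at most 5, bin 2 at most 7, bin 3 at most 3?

14

Ignoring the caps, the number of non-negative solutions to x_1+…+x_3 = 11 is C(13,2) = 78.
Subtract solutions that violate a single cap (substitute x_i' = x_i − (cap_i+1)): x_1 ≥ 6 gives C(7,2) = 21; x_2 ≥ 8 gives C(5,2) = 10; x_3 ≥ 4 gives C(9,2) = 36. Together 67.
Add back pairs where two caps are both exceeded: 0 + 3 + 0 = 3.
By inclusion–exclusion the count is 78 − 67 + 3 = 14.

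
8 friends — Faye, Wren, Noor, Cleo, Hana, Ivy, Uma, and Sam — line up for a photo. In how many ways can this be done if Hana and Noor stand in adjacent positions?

10080

Glue Hana and Noor into one block (2 internal orders), leaving 7 units to arrange in a row.
So the count is 2·(7)! = 10080.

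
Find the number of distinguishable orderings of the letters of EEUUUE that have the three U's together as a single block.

4

Treat the 3 copies of U as a single block. The multiset to arrange is then {UUU, E, E, E}, 4 items in all.
That gives (4)!/(3!) = 4 arrangements.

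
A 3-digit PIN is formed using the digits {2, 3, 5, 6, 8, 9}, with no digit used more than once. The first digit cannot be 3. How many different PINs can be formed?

The first digit has 6−1 = 5 choices (anything except 3).
The remaining 2 digits are filled from the other 5 symbols without repetition: 5 × 4 = 20.
Total: 5 × 20 = 100.

100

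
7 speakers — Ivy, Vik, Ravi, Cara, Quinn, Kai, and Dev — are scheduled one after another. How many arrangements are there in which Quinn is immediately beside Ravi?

1440

Glue Quinn and Ravi into one block (2 internal orders), leaving 6 units to arrange in a row.
That gives 2 × 6! = 2 × 720 = 1440.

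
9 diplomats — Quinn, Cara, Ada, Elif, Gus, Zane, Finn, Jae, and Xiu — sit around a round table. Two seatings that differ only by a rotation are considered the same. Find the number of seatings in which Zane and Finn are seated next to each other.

10080

Treat {Zane, Finn} as one unit (2 internal orders) and seat the resulting 8 units around the table: (7)! circular arrangements.
So 2 × (7)! = 2 × 5040 = 10080.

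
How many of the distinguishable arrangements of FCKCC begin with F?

4

With the first slot taken by F, it remains to arrange the other 4 letters (CKCC).
Those 4 letters have C appearing 3 times, giving (4)!/(3!) = 4.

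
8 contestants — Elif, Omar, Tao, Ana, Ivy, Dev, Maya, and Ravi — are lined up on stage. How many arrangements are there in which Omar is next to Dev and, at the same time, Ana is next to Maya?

2880

Treat {Omar,Dev} as one block (2 orders) and {Ana,Maya} as another (2 orders).
That leaves 6 units to arrange: 2 × 2 × 6! = 4 × 720 = 2880.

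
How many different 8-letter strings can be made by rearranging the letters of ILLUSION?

The 8 letters of ILLUSION have repeats: I appearing twice and L appearing twice.
Dividing 8! = 40320 by 2!·2! = 4 for the repeated letters gives 10080.

10080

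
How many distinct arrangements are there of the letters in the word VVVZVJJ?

VVVZVJJ has 7 letters with J appearing twice and V appearing 4 times.
So there are 7! / (4!·2!) = 105 distinguishable arrangements.

105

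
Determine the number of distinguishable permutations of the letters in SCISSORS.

1680

The 8 letters of SCISSORS have repeats: S appearing 4 times.
So there are 8! / (4!) = 1680 distinguishable arrangements.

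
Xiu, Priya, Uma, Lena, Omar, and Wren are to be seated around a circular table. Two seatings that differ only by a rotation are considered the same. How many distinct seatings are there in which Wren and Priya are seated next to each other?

Glue Wren and Priya into a block (2 internal orders). Seating 5 units around a circle gives (4)! arrangements.
So 2 × (4)! = 2 × 24 = 48.

48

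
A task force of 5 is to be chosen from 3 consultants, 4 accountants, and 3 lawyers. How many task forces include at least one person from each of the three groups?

With no constraint there are C(10,5) = 252 possible selections.
Subtract selections that omit an entire group: no consultants → C(7,5) = 21; no accountants → C(6,5) = 6; no lawyers → C(7,5) = 21.
Add back selections omitting two groups (i.e. drawn from a single group): C(3,5) + C(4,5) + C(3,5) = 0.
By inclusion–exclusion: 252 − 48 + 0 = 204.

204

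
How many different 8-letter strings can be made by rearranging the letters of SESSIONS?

1680

SESSIONS has 8 letters with S appearing 4 times.
So there are 8! / (4!) = 1680 distinguishable arrangements.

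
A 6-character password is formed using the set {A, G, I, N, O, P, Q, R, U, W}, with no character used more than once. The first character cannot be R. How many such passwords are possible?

136080

The first character has 10−1 = 9 choices (anything except R).
The remaining 5 characters are filled from the other 9 symbols without repetition: 9 × 8 × 7 × 6 × 5 = 15120.
Total: 9 × 15120 = 136080.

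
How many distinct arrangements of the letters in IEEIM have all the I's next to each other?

12

Treat the 2 copies of I as a single block. The multiset to arrange is then {II, E, E, M}, 4 items in all.
That gives (4)!/(2!) = 12 arrangements.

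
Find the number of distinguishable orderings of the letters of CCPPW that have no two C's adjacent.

Total arrangements of CCPPW: 5!/(2!·2!) = 30.
If the two C's are adjacent, glue them into one block, leaving 4 items to arrange: (4)!/(2!) = 12 ways.
Hence 30 − 12 = 18.

18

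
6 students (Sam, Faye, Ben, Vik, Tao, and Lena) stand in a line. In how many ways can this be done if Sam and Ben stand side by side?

240

Place the 4 others and the Sam-Ben pair as 5 objects in a line; the pair has 2 internal arrangements.
So the count is 2·(5)! = 240.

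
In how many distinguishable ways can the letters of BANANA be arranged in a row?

60

BANANA has 6 letters with A appearing 3 times and N appearing twice.
Dividing 6! = 720 by 3!·2! = 12 for the repeated letters gives 60.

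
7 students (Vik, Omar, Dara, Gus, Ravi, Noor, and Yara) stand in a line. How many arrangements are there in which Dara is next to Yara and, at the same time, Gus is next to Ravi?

Treat {Dara,Yara} as one block (2 orders) and {Gus,Ravi} as another (2 orders).
That leaves 5 units to arrange: 2 × 2 × 5! = 4 × 120 = 480.

480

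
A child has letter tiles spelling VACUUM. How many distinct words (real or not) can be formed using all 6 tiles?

360

VACUUM has 6 letters with U appearing twice.
The number of distinct arrangements is 6!/(2!) = 720/2 = 360.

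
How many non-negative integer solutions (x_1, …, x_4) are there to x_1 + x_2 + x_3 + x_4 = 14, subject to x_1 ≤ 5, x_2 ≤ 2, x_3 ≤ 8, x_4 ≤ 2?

Ignoring the caps, the number of non-negative solutions to x_1+…+x_4 = 14 is C(17,3) = 680.
Subtract solutions that violate a single cap (substitute x_i' = x_i − (cap_i+1)): x_1 ≥ 6 gives C(11,3) = 165; x_2 ≥ 3 gives C(14,3) = 364; x_3 ≥ 9 gives C(8,3) = 56; x_4 ≥ 3 gives C(14,3) = 364. Together 949.
Add back pairs where two caps are both exceeded: 56 + 0 + 56 + 10 + 165 + 10 = 297.
Subtract triples: 0 + 10 + 0 + 0 = 10.
By inclusion–exclusion the count is 680 − 949 + 297 − 10 = 18.

18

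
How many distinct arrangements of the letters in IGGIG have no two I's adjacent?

There are 5!/(3!·2!) = 10 arrangements of IGGIG in total.
Arrangements with the I's together: treat II as one letter, giving (4)!/(3!) = 4.
Hence 10 − 4 = 6.

6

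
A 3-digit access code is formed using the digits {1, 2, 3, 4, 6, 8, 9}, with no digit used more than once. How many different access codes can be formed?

This is a permutation of 3 out of 7: P(7,3) = 7!/4!.
That product is 7 × 6 × 5 = 210.

210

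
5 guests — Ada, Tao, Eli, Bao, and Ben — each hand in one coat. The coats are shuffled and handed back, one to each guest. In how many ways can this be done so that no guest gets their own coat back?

This is the derangement count D_5: permutations of 5 items with no fixed point.
By inclusion–exclusion this is Σ_{j=0}^{5} (−1)^j C(5,j)·(5−j)!.
Computing: 120 − 120 + 60 − 20 + 5 − 1 = 44.

44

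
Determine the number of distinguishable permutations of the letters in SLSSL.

10

The 5 letters of SLSSL have repeats: L appearing twice and S appearing 3 times.
The number of distinct arrangements is 5!/(3!·2!) = 120/12 = 10.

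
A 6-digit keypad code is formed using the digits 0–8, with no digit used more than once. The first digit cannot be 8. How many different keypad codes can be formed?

The first digit has 9−1 = 8 choices (anything except 8).
The remaining 5 digits are filled from the other 8 symbols without repetition: 8 × 7 × 6 × 5 × 4 = 6720.
Total: 8 × 6720 = 53760.

53760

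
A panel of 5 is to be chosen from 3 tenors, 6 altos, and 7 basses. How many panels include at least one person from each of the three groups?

Total 5-person selections from all 16: C(16,5) = 4368.
Subtract selections that omit an entire group: no tenors → C(13,5) = 1287; no altos → C(10,5) = 252; no basses → C(9,5) = 126.
Add back selections omitting two groups (i.e. drawn from a single group): C(3,5) + C(6,5) + C(7,5) = 27.
By inclusion–exclusion: 4368 − 1665 + 27 = 2730.

2730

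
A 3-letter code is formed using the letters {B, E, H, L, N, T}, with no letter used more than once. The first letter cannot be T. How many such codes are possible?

100

The first letter has 6−1 = 5 choices (anything except T).
The remaining 2 letters are filled from the other 5 symbols without repetition: 5 × 4 = 20.
Total: 5 × 20 = 100.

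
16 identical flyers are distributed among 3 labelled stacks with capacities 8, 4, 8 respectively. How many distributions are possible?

15

By stars and bars, unrestricted non-negative solutions to x_1+…+x_3 = 16 number C(16+2,2) = 153.
Subtract solutions that violate a single cap (substitute x_i' = x_i − (cap_i+1)): x_1 ≥ 9 gives C(9,2) = 36; x_2 ≥ 5 gives C(13,2) = 78; x_3 ≥ 9 gives C(9,2) = 36. Together 150.
Add back pairs where two caps are both exceeded: 6 + 0 + 6 = 12.
By inclusion–exclusion the count is 153 − 150 + 12 = 15.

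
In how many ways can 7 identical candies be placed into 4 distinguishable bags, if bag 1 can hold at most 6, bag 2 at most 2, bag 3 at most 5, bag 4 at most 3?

Without the upper bounds there are C(10,3) = 120 ways to split 7 among 4 bags.
Subtract solutions that violate a single cap (substitute x_i' = x_i − (cap_i+1)): x_1 ≥ 7 gives C(3,3) = 1; x_2 ≥ 3 gives C(7,3) = 35; x_3 ≥ 6 gives C(4,3) = 4; x_4 ≥ 4 gives C(6,3) = 20. Together 60.
Add back pairs where two caps are both exceeded: 0 + 0 + 0 + 0 + 1 + 0 = 1.
By inclusion–exclusion the count is 120 − 60 + 1 = 61.

61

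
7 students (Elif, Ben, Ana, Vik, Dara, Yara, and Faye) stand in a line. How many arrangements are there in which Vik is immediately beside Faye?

Treat {Vik, Faye} as a single unit. There are 6 units to order, and the pair itself can be ordered 2 ways.
That gives 2 × 6! = 2 × 720 = 1440.

1440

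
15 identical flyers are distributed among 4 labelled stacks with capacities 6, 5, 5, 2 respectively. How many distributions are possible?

19

By stars and bars, unrestricted non-negative solutions to x_1+…+x_4 = 15 number C(15+3,3) = 816.
Subtract solutions that violate a single cap (substitute x_i' = x_i − (cap_i+1)): x_1 ≥ 7 gives C(11,3) = 165; x_2 ≥ 6 gives C(12,3) = 220; x_3 ≥ 6 gives C(12,3) = 220; x_4 ≥ 3 gives C(15,3) = 455. Together 1060.
Add back pairs where two caps are both exceeded: 10 + 10 + 56 + 20 + 84 + 84 = 264.
Subtract triples: 0 + 0 + 0 + 1 = 1.
By inclusion–exclusion the count is 816 − 1060 + 264 − 1 = 19.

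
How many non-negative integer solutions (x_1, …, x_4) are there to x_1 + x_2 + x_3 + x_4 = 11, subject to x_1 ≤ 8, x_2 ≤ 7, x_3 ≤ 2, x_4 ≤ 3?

Without the upper bounds there are C(14,3) = 364 ways to split 11 among 4 variables.
Subtract solutions that violate a single cap (substitute x_i' = x_i − (cap_i+1)): x_1 ≥ 9 gives C(5,3) = 10; x_2 ≥ 8 gives C(6,3) = 20; x_3 ≥ 3 gives C(11,3) = 165; x_4 ≥ 4 gives C(10,3) = 120. Together 315.
Add back pairs where two caps are both exceeded: 0 + 0 + 0 + 1 + 0 + 35 = 36.
By inclusion–exclusion the count is 364 − 315 + 36 = 85.

85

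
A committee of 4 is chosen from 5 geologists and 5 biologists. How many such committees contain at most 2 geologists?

Split by how many geologists are chosen (0 through 2).
Sum: C(5,0)·C(5,4) + C(5,1)·C(5,3) + C(5,2)·C(5,2) = 5 + 50 + 100 = 155.

155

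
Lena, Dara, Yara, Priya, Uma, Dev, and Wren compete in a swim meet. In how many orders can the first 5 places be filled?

2520

There are 7 choices for 1st place, 6 for 2nd, and so on down to 3 for position 5.
That gives 7 × 6 × 5 × 4 × 3 = 2520.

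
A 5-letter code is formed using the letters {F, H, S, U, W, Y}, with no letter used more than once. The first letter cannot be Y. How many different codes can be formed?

600

The first letter has 6−1 = 5 choices (anything except Y).
The remaining 4 letters are filled from the other 5 symbols without repetition: 5 × 4 × 3 × 2 = 120.
Total: 5 × 120 = 600.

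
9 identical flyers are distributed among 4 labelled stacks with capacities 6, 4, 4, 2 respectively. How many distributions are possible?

64

By stars and bars, unrestricted non-negative solutions to x_1+…+x_4 = 9 number C(9+3,3) = 220.
Subtract solutions that violate a single cap (substitute x_i' = x_i − (cap_i+1)): x_1 ≥ 7 gives C(5,3) = 10; x_2 ≥ 5 gives C(7,3) = 35; x_3 ≥ 5 gives C(7,3) = 35; x_4 ≥ 3 gives C(9,3) = 84. Together 164.
Add back pairs where two caps are both exceeded: 0 + 0 + 0 + 0 + 4 + 4 = 8.
By inclusion–exclusion the count is 220 − 164 + 8 = 64.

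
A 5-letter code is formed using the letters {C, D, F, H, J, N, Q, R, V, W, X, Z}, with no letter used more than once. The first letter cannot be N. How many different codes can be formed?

87120

The first letter has 12−1 = 11 choices (anything except N).
The remaining 4 letters are filled from the other 11 symbols without repetition: 11 × 10 × 9 × 8 = 7920.
Total: 11 × 7920 = 87120.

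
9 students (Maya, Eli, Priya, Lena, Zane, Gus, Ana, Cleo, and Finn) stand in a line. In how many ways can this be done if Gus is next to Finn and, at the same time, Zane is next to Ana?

Treat {Gus,Finn} as one block (2 orders) and {Zane,Ana} as another (2 orders).
That leaves 7 units to arrange: 2 × 2 × 7! = 4 × 5040 = 20160.

20160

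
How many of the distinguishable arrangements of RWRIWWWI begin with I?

105

With the first slot taken by I, it remains to arrange the other 7 letters (RWRWWWI).
Those 7 letters have R appearing twice and W appearing 4 times, giving (7)!/(4!·2!) = 105.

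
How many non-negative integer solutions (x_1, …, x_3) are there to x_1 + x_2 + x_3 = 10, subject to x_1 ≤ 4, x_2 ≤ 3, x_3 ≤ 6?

Without the upper bounds there are C(12,2) = 66 ways to split 10 among 3 variables.
Subtract solutions that violate a single cap (substitute x_i' = x_i − (cap_i+1)): x_1 ≥ 5 gives C(7,2) = 21; x_2 ≥ 4 gives C(8,2) = 28; x_3 ≥ 7 gives C(5,2) = 10. Together 59.
Add back pairs where two caps are both exceeded: 3 + 0 + 0 = 3.
By inclusion–exclusion the count is 66 − 59 + 3 = 10.

10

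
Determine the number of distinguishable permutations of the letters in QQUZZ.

The 5 letters of QQUZZ have repeats: Q appearing twice and Z appearing twice.
So there are 5! / (2!·2!) = 30 distinguishable arrangements.

30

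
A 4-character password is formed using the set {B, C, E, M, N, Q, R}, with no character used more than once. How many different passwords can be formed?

This is a permutation of 4 out of 7: P(7,4) = 7!/3!.
That product is 7 × 6 × 5 × 4 = 840.

840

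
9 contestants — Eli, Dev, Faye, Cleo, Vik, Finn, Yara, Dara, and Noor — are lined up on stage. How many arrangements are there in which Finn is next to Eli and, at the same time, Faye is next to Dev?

20160

Treat {Finn,Eli} as one block (2 orders) and {Faye,Dev} as another (2 orders).
That leaves 7 units to arrange: 2 × 2 × 7! = 4 × 5040 = 20160.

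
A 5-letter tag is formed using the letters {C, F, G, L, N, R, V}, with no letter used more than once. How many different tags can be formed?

With no repetition, fill the 5 letters in order: 7 choices, then 6, down to 3.
7 × 6 × 5 × 4 × 3 = 2520.

2520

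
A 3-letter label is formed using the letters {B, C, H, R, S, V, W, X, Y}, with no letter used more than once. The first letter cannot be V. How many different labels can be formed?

448

The first letter has 9−1 = 8 choices (anything except V).
The remaining 2 letters are filled from the other 8 symbols without repetition: 8 × 7 = 56.
Total: 8 × 56 = 448.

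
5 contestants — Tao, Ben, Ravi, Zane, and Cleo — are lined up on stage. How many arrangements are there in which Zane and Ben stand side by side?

48

Place the 3 others and the Zane-Ben pair as 4 objects in a line; the pair has 2 internal arrangements.
That gives 2 × 4! = 2 × 24 = 48.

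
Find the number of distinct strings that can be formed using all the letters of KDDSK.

30

Letter multiplicities in KDDSK: D×2, K×2, S×1.
Dividing 5! = 120 by 2!·2! = 4 for the repeated letters gives 30.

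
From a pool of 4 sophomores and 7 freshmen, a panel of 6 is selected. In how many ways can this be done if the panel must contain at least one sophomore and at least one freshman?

455

Unrestricted: C(11,6) = 462 ways to pick any 6 of the 11.
Subtract selections that omit an entire group: no sophomores → C(7,6) = 7; no freshmen → C(4,6) = 0.
Both groups omitted at once is impossible, so 462 − 7 = 455.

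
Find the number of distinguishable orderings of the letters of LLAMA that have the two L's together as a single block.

Treat the 2 copies of L as a single block. The multiset to arrange is then {LL, A, A, M}, 4 items in all.
That gives (4)!/(2!) = 12 arrangements.

12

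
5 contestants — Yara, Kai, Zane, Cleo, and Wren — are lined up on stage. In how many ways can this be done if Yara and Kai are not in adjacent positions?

There are 5! = 120 arrangements in all. If Yara and Kai are adjacent, merging them into one block gives 2·(4)! = 48 arrangements.
So 120 − 48 = 72 arrangements keep them apart.

72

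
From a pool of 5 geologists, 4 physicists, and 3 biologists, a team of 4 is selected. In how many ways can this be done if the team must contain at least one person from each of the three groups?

270

With no constraint there are C(12,4) = 495 possible selections.
Subtract selections that omit an entire group: no geologists → C(7,4) = 35; no physicists → C(8,4) = 70; no biologists → C(9,4) = 126.
Add back selections omitting two groups (i.e. drawn from a single group): C(5,4) + C(4,4) + C(3,4) = 6.
By inclusion–exclusion: 495 − 231 + 6 = 270.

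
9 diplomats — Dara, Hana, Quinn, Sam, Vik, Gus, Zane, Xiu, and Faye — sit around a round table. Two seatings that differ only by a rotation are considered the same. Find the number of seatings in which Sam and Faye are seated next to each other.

Treat {Sam, Faye} as one unit (2 internal orders) and seat the resulting 8 units around the table: (7)! circular arrangements.
So 2 × (7)! = 2 × 5040 = 10080.

10080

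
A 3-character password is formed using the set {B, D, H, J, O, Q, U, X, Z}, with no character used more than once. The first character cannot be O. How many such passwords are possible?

The first character has 9−1 = 8 choices (anything except O).
The remaining 2 characters are filled from the other 8 symbols without repetition: 8 × 7 = 56.
Total: 8 × 56 = 448.

448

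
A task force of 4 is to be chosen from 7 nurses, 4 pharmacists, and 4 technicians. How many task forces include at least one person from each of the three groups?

672

Unrestricted: C(15,4) = 1365 ways to pick any 4 of the 15.
Selections missing a whole group: no nurses → C(8,4) = 70; no pharmacists → C(11,4) = 330; no technicians → C(11,4) = 330.
Add back selections omitting two groups (i.e. drawn from a single group): C(7,4) + C(4,4) + C(4,4) = 37.
By inclusion–exclusion: 1365 − 730 + 37 = 672.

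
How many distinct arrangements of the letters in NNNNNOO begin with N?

Fix N in the first position and arrange the remaining 6 letters.
Those 6 letters have N appearing 4 times and O appearing twice, giving (6)!/(4!·2!) = 15.

15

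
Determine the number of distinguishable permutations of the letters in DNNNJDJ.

210

DNNNJDJ has 7 letters with D appearing twice, J appearing twice, and N appearing 3 times.
The number of distinct arrangements is 7!/(3!·2!·2!) = 5040/24 = 210.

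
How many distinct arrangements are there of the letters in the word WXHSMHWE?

Letter multiplicities in WXHSMHWE: E×1, H×2, M×1, S×1, W×2, X×1.
The number of distinct arrangements is 8!/(2!·2!) = 40320/4 = 10080.

10080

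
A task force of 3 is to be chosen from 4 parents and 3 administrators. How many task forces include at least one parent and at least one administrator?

30

Total 3-person selections from all 7: C(7,3) = 35.
Selections missing a whole group: no parents → C(3,3) = 1; no administrators → C(4,3) = 4.
Both groups omitted at once is impossible, so 35 − 5 = 30.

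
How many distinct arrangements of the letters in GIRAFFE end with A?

360

Fix A in the last position and arrange the remaining 6 letters.
Those 6 letters have F appearing twice, giving (6)!/(2!) = 360.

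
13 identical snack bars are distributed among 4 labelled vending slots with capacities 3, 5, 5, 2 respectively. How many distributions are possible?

Ignoring the caps, the number of non-negative solutions to x_1+…+x_4 = 13 is C(16,3) = 560.
Subtract solutions that violate a single cap (substitute x_i' = x_i − (cap_i+1)): x_1 ≥ 4 gives C(12,3) = 220; x_2 ≥ 6 gives C(10,3) = 120; x_3 ≥ 6 gives C(10,3) = 120; x_4 ≥ 3 gives C(13,3) = 286. Together 746.
Add back pairs where two caps are both exceeded: 20 + 20 + 84 + 4 + 35 + 35 = 198.
Subtract triples: 0 + 1 + 1 + 0 = 2.
By inclusion–exclusion the count is 560 − 746 + 198 − 2 = 10.

10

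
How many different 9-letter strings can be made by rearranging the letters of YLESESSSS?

The 9 letters of YLESESSSS have repeats: E appearing twice and S appearing 5 times.
The number of distinct arrangements is 9!/(5!·2!) = 362880/240 = 1512.

1512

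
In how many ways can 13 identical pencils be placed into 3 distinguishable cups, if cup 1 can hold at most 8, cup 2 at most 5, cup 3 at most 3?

10

By stars and bars, unrestricted non-negative solutions to x_1+…+x_3 = 13 number C(13+2,2) = 105.
Subtract solutions that violate a single cap (substitute x_i' = x_i − (cap_i+1)): x_1 ≥ 9 gives C(6,2) = 15; x_2 ≥ 6 gives C(9,2) = 36; x_3 ≥ 4 gives C(11,2) = 55. Together 106.
Add back pairs where two caps are both exceeded: 0 + 1 + 10 = 11.
By inclusion–exclusion the count is 105 − 106 + 11 = 10.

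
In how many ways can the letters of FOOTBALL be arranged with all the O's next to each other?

2520

Treat the 2 copies of O as a single block. The multiset to arrange is then {OO, A, B, F, L, L, T}, 7 items in all.
That gives (7)!/(2!) = 2520 arrangements.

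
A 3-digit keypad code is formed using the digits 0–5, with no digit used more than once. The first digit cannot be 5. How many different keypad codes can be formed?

100

The first digit has 6−1 = 5 choices (anything except 5).
The remaining 2 digits are filled from the other 5 symbols without repetition: 5 × 4 = 20.
Total: 5 × 20 = 100.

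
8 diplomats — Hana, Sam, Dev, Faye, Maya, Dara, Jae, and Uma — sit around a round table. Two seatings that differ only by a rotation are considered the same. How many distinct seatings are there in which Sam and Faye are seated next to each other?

Glue Sam and Faye into a block (2 internal orders). Seating 7 units around a circle gives (6)! arrangements.
So 2 × (6)! = 2 × 720 = 1440.

1440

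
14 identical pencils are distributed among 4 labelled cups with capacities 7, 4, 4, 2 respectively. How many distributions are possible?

Without the upper bounds there are C(17,3) = 680 ways to split 14 among 4 cups.
Subtract solutions that violate a single cap (substitute x_i' = x_i − (cap_i+1)): x_1 ≥ 8 gives C(9,3) = 84; x_2 ≥ 5 gives C(12,3) = 220; x_3 ≥ 5 gives C(12,3) = 220; x_4 ≥ 3 gives C(14,3) = 364. Together 888.
Add back pairs where two caps are both exceeded: 4 + 4 + 20 + 35 + 84 + 84 = 231.
Subtract triples: 0 + 0 + 0 + 4 = 4.
By inclusion–exclusion the count is 680 − 888 + 231 − 4 = 19.

19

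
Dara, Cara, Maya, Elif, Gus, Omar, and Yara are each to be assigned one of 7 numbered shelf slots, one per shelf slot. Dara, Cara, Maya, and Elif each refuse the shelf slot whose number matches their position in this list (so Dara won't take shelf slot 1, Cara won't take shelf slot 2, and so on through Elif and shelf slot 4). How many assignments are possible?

2790

Let Aᵢ (for 1 ≤ i ≤ 4) be the placements that put person i in their forbidden shelf slot. Any j of these fix j positions, leaving (7−j)! ways to fill the rest, and there are C(4,j) ways to pick which j.
By inclusion–exclusion, the number of valid placements is Σ_{j=0}^{4} (−1)^j C(4,j)·(7−j)!.
Computing: 5040 − 2880 + 720 − 96 + 6 = 2790.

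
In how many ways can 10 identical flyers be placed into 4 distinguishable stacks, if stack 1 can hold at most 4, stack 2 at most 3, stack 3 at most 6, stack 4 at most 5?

Ignoring the caps, the number of non-negative solutions to x_1+…+x_4 = 10 is C(13,3) = 286.
Subtract solutions that violate a single cap (substitute x_i' = x_i − (cap_i+1)): x_1 ≥ 5 gives C(8,3) = 56; x_2 ≥ 4 gives C(9,3) = 84; x_3 ≥ 7 gives C(6,3) = 20; x_4 ≥ 6 gives C(7,3) = 35. Together 195.
Add back pairs where two caps are both exceeded: 4 + 0 + 0 + 0 + 1 + 0 = 5.
By inclusion–exclusion the count is 286 − 195 + 5 = 96.

96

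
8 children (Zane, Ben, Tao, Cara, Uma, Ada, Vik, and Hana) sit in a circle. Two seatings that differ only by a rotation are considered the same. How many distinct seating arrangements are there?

5040

Seat Zane anywhere (absorbing the rotational symmetry), then permute the other 7: (7)! = 5040.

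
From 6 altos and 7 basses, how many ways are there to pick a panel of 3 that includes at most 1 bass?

125

Split by how many basses are chosen (0 through 1).
Sum: C(7,0)·C(6,3) + C(7,1)·C(6,2) = 20 + 105 = 125.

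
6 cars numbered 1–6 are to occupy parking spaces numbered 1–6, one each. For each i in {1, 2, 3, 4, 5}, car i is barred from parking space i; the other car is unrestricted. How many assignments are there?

309

Let Aᵢ (for 1 ≤ i ≤ 5) be the placements that put car i in its forbidden parking space. Any j of these fix j positions, leaving (6−j)! ways to fill the rest, and there are C(5,j) ways to pick which j.
By inclusion–exclusion, the number of valid placements is Σ_{j=0}^{5} (−1)^j C(5,j)·(6−j)!.
Computing: 720 − 600 + 240 − 60 + 10 − 1 = 309.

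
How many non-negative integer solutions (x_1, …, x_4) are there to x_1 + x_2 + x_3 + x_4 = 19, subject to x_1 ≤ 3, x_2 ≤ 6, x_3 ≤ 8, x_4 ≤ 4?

10

Without the upper bounds there are C(22,3) = 1540 ways to split 19 among 4 variables.
Subtract solutions that violate a single cap (substitute x_i' = x_i − (cap_i+1)): x_1 ≥ 4 gives C(18,3) = 816; x_2 ≥ 7 gives C(15,3) = 455; x_3 ≥ 9 gives C(13,3) = 286; x_4 ≥ 5 gives C(17,3) = 680. Together 2237.
Add back pairs where two caps are both exceeded: 165 + 84 + 286 + 20 + 120 + 56 = 731.
Subtract triples: 0 + 20 + 4 + 0 = 24.
By inclusion–exclusion the count is 1540 − 2237 + 731 − 24 = 10.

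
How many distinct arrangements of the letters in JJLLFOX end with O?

Fix O in the last position and arrange the remaining 6 letters.
Those 6 letters have J appearing twice and L appearing twice, giving (6)!/(2!·2!) = 180.

180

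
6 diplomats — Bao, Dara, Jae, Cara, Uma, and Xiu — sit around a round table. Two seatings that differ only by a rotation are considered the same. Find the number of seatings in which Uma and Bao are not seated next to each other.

All circular seatings of 6 people number (5)! = 120.
Those with Uma next to Bao: fuse the pair into one unit and seat 5 units around a circle — 2·(4)! = 48.
Subtracting, 120 − 48 = 72.

72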